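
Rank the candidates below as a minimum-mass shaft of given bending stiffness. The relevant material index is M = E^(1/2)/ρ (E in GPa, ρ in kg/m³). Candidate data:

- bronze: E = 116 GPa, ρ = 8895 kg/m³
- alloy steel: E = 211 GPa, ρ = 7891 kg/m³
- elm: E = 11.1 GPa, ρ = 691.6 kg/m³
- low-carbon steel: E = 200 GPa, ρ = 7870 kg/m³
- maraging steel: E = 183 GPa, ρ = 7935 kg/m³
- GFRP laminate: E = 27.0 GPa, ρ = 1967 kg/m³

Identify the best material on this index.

elm

Per-candidate index values:
  elm: M = 4.82×10⁻³
  GFRP laminate: M = 2.64×10⁻³
  alloy steel: M = 1.84×10⁻³
  low-carbon steel: M = 1.80×10⁻³
  maraging steel: M = 1.70×10⁻³
  bronze: M = 1.21×10⁻³
Highest index: elm.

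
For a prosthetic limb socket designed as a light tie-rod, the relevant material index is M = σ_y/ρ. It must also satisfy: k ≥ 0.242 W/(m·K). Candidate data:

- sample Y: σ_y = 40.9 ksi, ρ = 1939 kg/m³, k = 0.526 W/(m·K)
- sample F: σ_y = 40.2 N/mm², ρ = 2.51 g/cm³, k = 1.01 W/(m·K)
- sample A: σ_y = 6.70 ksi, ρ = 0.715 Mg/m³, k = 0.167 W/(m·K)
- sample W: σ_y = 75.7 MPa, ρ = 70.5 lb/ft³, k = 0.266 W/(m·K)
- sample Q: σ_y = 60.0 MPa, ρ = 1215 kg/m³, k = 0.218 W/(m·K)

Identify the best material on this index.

sample Y

Screen on constraints: k ≥ 0.242 W/(m·K). Survivors: sample Y, sample F, sample W.
Putting every candidate on a common basis:
  sample Y: σ_y = 282.0 MPa, ρ = 1939 kg/m³
  sample F: σ_y = 40.20 MPa, ρ = 2510 kg/m³
  sample W: σ_y = 75.70 MPa, ρ = 1129 kg/m³
  sample Y: M = 145 kN·m/kg
  sample W: M = 67.0 kN·m/kg
  sample F: M = 16.0 kN·m/kg
Sample Y has the largest M.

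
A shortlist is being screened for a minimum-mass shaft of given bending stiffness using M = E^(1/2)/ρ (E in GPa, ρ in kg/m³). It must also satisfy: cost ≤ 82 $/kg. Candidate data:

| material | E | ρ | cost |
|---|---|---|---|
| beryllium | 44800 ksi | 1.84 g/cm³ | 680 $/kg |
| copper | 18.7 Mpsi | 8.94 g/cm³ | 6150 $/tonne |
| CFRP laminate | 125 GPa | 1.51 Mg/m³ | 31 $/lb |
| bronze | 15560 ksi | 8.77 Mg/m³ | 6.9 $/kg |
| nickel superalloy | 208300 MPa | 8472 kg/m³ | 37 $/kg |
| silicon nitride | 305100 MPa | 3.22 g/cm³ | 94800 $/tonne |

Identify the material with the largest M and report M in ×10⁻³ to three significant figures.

CFRP laminate, M = 7.40×10⁻³

Screen on constraints: cost ≤ 82 $/kg. Survivors: copper, CFRP laminate, bronze, nickel superalloy.
After converting to SI:
  copper: E = 128.9 GPa, ρ = 8940 kg/m³
  CFRP laminate: E = 125.0 GPa, ρ = 1510 kg/m³
  bronze: E = 107.3 GPa, ρ = 8770 kg/m³
  nickel superalloy: E = 208.3 GPa, ρ = 8472 kg/m³
  CFRP laminate: M = 7.40×10⁻³
  nickel superalloy: M = 1.70×10⁻³
  copper: M = 1.27×10⁻³
  bronze: M = 1.18×10⁻³
Highest index: CFRP laminate.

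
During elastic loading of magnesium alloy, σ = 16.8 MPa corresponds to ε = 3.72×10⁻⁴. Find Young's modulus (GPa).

45.2 GPa

E = σ/ε = 16.8 MPa / 3.72×10⁻⁴ = 45160 MPa = 45.2 GPa.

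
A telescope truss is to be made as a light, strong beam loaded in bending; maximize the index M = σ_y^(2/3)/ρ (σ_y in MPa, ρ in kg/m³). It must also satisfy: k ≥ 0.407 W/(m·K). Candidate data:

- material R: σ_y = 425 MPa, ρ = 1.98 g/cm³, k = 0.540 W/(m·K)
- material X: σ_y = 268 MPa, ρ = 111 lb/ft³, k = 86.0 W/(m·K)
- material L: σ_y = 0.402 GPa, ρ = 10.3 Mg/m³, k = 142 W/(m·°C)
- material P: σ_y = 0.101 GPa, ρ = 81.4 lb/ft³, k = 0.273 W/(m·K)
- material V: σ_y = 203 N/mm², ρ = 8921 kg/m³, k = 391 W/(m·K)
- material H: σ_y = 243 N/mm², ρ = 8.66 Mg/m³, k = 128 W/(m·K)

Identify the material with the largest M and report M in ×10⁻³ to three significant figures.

Screen on constraints: k ≥ 0.407 W/(m·K). Survivors: material R, material X, material L, material V, material H.
Convert each candidate to consistent units, then evaluate M:
  material R: σ_y = 425.0 MPa, ρ = 1980 kg/m³
  material X: σ_y = 268.0 MPa, ρ = 1778 kg/m³
  material L: σ_y = 402.0 MPa, ρ = 10300 kg/m³
  material V: σ_y = 203.0 MPa, ρ = 8921 kg/m³
  material H: σ_y = 243.0 MPa, ρ = 8660 kg/m³
  material R: M = 28.5×10⁻³
  material X: M = 23.4×10⁻³
  material L: M = 5.29×10⁻³
  material H: M = 4.50×10⁻³
  material V: M = 3.87×10⁻³
Highest index: material R.

material R, M = 28.5×10⁻³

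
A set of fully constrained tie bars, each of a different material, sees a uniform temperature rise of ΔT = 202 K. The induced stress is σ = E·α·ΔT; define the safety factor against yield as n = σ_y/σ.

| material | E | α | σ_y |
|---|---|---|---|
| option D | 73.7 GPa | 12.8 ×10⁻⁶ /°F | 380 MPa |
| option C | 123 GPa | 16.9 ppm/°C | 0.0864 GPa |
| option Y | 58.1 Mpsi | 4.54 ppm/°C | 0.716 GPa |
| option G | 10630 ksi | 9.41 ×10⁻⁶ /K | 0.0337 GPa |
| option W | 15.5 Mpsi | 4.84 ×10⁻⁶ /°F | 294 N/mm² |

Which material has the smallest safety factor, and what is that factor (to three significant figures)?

Converting E to GPa, α to ×10⁻⁶/K, σ_y to MPa, then σ and n for each:
  option D: E = 73.70, α = 23.0, σ_y = 380.0 → σ = 343 MPa, n = 1.11
  option C: E = 123.0, α = 16.9, σ_y = 86.40 → σ = 420 MPa, n = 0.206
  option Y: E = 400.6, α = 4.54, σ_y = 716.0 → σ = 367 MPa, n = 1.95
  option G: E = 73.29, α = 9.41, σ_y = 33.70 → σ = 139 MPa, n = 0.242
  option W: E = 106.9, α = 8.71, σ_y = 294.0 → σ = 188 MPa, n = 1.56
The minimum is option C at n = 0.206.

option C, n = 0.206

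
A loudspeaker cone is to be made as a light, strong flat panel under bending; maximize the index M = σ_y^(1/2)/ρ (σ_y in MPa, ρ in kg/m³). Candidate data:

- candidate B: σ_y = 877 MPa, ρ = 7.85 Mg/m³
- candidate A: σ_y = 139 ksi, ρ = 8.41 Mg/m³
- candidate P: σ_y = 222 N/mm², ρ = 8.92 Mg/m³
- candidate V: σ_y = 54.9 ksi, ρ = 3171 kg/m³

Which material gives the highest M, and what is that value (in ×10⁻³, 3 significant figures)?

candidate V, M = 6.14×10⁻³

In SI units:
  candidate B: σ_y = 877.0 MPa, ρ = 7850 kg/m³
  candidate A: σ_y = 958.4 MPa, ρ = 8410 kg/m³
  candidate P: σ_y = 222.0 MPa, ρ = 8920 kg/m³
  candidate V: σ_y = 378.5 MPa, ρ = 3171 kg/m³
  candidate V: M = 6.14×10⁻³
  candidate B: M = 3.77×10⁻³
  candidate A: M = 3.68×10⁻³
  candidate P: M = 1.67×10⁻³
Candidate V has the largest M.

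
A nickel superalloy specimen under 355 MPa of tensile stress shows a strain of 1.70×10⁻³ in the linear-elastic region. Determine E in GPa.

E = σ/ε = 355 MPa / 1.70×10⁻³ = 208800 MPa = 209 GPa.

209 GPa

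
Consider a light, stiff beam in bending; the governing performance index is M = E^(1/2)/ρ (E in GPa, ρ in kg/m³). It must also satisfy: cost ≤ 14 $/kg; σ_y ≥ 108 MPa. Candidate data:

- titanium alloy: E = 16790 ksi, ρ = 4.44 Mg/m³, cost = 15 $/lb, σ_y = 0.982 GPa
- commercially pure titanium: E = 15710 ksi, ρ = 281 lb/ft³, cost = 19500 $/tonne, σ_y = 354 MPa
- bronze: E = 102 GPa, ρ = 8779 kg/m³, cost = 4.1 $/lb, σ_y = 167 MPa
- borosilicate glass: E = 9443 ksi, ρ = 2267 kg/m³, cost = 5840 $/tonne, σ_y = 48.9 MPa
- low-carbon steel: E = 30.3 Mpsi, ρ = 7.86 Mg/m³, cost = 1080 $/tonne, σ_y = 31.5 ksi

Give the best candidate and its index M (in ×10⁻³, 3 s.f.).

Screen on constraints: cost ≤ 14 $/kg; σ_y ≥ 108 MPa. Survivors: bronze, low-carbon steel.
Normalizing units and computing the index:
  bronze: E = 102.0 GPa, ρ = 8779 kg/m³
  low-carbon steel: E = 208.9 GPa, ρ = 7860 kg/m³
  low-carbon steel: M = 1.84×10⁻³
  bronze: M = 1.15×10⁻³
Highest index: low-carbon steel.

low-carbon steel, M = 1.84×10⁻³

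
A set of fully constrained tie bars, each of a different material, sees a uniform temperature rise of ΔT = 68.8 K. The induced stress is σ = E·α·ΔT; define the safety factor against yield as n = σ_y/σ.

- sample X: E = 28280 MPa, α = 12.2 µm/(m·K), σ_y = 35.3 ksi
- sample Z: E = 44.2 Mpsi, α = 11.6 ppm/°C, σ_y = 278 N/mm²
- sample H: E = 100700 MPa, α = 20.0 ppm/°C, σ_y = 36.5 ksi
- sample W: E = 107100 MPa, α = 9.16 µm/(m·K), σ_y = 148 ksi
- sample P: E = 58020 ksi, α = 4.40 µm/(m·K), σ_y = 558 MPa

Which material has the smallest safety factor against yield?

sample Z

In consistent units (E in GPa, α in ×10⁻⁶/K, σ_y in MPa):
  sample X: E = 28.28, α = 12.2, σ_y = 243.4 → σ = 23.7 MPa, n = 10.3
  sample Z: E = 304.7, α = 11.6, σ_y = 278.0 → σ = 243 MPa, n = 1.14
  sample H: E = 100.7, α = 20.0, σ_y = 251.7 → σ = 139 MPa, n = 1.82
  sample W: E = 107.1, α = 9.16, σ_y = 1020 → σ = 67.5 MPa, n = 15.1
  sample P: E = 400.0, α = 4.40, σ_y = 558.0 → σ = 121 MPa, n = 4.61
Sample Z has the lowest safety factor, n = 1.14.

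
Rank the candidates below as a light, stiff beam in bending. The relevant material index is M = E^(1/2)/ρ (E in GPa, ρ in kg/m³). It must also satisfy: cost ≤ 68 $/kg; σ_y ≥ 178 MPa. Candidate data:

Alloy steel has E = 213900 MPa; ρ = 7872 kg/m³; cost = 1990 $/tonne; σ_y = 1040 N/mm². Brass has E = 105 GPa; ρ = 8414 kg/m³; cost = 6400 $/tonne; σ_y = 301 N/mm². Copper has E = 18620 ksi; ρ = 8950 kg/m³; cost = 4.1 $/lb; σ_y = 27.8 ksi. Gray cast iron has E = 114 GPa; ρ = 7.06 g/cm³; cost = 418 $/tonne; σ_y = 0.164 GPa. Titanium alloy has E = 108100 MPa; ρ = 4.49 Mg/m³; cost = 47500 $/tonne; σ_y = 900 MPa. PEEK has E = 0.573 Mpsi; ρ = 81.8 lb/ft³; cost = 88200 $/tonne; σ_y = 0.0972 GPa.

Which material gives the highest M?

titanium alloy

Screen on constraints: cost ≤ 68 $/kg; σ_y ≥ 178 MPa. Survivors: alloy steel, brass, copper, titanium alloy.
Normalizing units and computing the index:
  alloy steel: E = 213.9 GPa, ρ = 7872 kg/m³
  brass: E = 105.0 GPa, ρ = 8414 kg/m³
  copper: E = 128.4 GPa, ρ = 8950 kg/m³
  titanium alloy: E = 108.1 GPa, ρ = 4490 kg/m³
  titanium alloy: M = 2.32×10⁻³
  alloy steel: M = 1.86×10⁻³
  copper: M = 1.27×10⁻³
  brass: M = 1.22×10⁻³
The maximum is for titanium alloy.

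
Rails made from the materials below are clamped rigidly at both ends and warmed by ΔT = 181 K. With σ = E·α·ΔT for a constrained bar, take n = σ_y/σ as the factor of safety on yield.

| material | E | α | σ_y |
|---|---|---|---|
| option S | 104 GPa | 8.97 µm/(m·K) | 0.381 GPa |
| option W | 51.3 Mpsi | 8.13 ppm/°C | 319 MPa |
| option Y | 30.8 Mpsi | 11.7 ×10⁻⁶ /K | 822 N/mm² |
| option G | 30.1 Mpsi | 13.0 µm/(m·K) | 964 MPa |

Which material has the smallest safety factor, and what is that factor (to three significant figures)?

option W, n = 0.613

In consistent units (E in GPa, α in ×10⁻⁶/K, σ_y in MPa):
  option S: E = 104.0, α = 8.97, σ_y = 381.0 → σ = 169 MPa, n = 2.26
  option W: E = 353.7, α = 8.13, σ_y = 319.0 → σ = 520 MPa, n = 0.613
  option Y: E = 212.4, α = 11.7, σ_y = 822.0 → σ = 450 MPa, n = 1.83
  option G: E = 207.5, α = 13.0, σ_y = 964.0 → σ = 488 MPa, n = 1.97
Option W has the lowest safety factor, n = 0.613.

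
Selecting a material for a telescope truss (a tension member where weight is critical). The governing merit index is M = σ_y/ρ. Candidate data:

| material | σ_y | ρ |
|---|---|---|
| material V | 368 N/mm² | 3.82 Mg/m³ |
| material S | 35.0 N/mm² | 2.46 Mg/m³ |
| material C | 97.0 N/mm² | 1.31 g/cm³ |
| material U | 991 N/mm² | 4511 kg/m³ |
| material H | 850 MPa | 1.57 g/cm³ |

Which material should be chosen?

After converting to SI:
  material V: σ_y = 368.0 MPa, ρ = 3820 kg/m³
  material S: σ_y = 35.00 MPa, ρ = 2460 kg/m³
  material C: σ_y = 97.00 MPa, ρ = 1310 kg/m³
  material U: σ_y = 991.0 MPa, ρ = 4511 kg/m³
  material H: σ_y = 850.0 MPa, ρ = 1570 kg/m³
  material H: M = 541 kN·m/kg
  material U: M = 220 kN·m/kg
  material V: M = 96.3 kN·m/kg
  material C: M = 74.0 kN·m/kg
  material S: M = 14.2 kN·m/kg
Highest index: material H.

material H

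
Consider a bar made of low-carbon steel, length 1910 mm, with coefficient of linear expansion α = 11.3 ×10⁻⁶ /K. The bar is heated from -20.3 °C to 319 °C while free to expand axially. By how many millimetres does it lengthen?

7.32 mm

ΔT = 319 − (-20.3) = 339.3 K.
ΔL = α·L₀·ΔT = 11.3×10⁻⁶ × 1910 mm × 339.3 K = 7.32 mm.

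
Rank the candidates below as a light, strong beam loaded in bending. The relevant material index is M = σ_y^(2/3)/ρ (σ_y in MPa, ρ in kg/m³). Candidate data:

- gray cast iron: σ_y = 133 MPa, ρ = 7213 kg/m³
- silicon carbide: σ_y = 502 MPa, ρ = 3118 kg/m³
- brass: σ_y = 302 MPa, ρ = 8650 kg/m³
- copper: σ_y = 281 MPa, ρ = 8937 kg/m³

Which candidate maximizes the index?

silicon carbide

Computing M directly (units already consistent):
  silicon carbide: M = 20.3×10⁻³
  brass: M = 5.20×10⁻³
  copper: M = 4.80×10⁻³
  gray cast iron: M = 3.61×10⁻³
Highest index: silicon carbide.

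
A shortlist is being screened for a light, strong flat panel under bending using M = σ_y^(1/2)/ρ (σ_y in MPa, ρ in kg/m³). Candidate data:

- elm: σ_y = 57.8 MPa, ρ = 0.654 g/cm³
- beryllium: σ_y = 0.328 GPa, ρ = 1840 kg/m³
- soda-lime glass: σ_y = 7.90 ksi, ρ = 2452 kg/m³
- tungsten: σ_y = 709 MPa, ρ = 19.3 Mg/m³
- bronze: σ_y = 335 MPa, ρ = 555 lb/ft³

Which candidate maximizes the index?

Putting every candidate on a common basis:
  elm: σ_y = 57.80 MPa, ρ = 654.0 kg/m³
  beryllium: σ_y = 328.0 MPa, ρ = 1840 kg/m³
  soda-lime glass: σ_y = 54.47 MPa, ρ = 2452 kg/m³
  tungsten: σ_y = 709.0 MPa, ρ = 19300 kg/m³
  bronze: σ_y = 335.0 MPa, ρ = 8890 kg/m³
  elm: M = 11.6×10⁻³
  beryllium: M = 9.84×10⁻³
  soda-lime glass: M = 3.01×10⁻³
  bronze: M = 2.06×10⁻³
  tungsten: M = 1.38×10⁻³
Elm has the largest M.

elm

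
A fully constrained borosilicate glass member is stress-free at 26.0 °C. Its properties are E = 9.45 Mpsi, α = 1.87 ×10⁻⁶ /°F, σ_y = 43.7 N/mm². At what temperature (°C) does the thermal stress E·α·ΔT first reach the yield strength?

225 °C

E = 9.45 Mpsi = 65.16 GPa.
α = 1.87×10⁻⁶/°F × 9/5 = 3.37×10⁻⁶/K.
σ_y = 43.7 N/mm² = 43.70 MPa.
E·α·ΔT = 43.70 MPa ⇒ ΔT = 43.70 / (65.16×10³ × 3.37×10⁻⁶) = 199.3 K.
T = 26.0 + 199.3 = 225.3 °C.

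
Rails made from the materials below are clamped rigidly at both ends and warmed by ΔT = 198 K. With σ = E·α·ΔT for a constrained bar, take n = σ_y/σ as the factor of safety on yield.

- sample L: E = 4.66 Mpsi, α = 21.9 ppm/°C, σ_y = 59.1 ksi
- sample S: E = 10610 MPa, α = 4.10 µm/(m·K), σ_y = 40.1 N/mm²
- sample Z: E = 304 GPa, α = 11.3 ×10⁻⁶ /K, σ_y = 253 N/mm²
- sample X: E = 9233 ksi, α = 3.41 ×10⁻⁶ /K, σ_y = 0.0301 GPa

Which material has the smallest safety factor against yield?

sample Z

In consistent units (E in GPa, α in ×10⁻⁶/K, σ_y in MPa):
  sample L: E = 32.13, α = 21.9, σ_y = 407.5 → σ = 139 MPa, n = 2.92
  sample S: E = 10.61, α = 4.10, σ_y = 40.10 → σ = 8.61 MPa, n = 4.66
  sample Z: E = 304.0, α = 11.3, σ_y = 253.0 → σ = 680 MPa, n = 0.372
  sample X: E = 63.66, α = 3.41, σ_y = 30.10 → σ = 43.0 MPa, n = 0.700
Smallest n: sample Z with n = 0.372.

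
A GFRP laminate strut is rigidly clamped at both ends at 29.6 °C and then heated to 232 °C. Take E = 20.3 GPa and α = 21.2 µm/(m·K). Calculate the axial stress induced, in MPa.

87.1 MPa

ΔT = 202.4 K. Constrained thermal stress σ = E·α·ΔT = 20.30×10³ MPa × 21.2×10⁻⁶ × 202.4 = 87.1 MPa (compressive).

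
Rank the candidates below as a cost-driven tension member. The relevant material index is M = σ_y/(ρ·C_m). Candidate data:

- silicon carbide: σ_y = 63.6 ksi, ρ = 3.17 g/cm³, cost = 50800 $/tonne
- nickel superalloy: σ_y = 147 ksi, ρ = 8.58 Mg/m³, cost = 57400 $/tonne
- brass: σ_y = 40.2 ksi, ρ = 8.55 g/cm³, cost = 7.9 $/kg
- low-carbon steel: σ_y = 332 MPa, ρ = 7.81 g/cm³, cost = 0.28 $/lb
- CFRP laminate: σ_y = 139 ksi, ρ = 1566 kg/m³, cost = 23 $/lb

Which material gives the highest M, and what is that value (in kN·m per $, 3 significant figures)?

low-carbon steel, M = 68.9 kN·m per $

Convert each candidate to consistent units, then evaluate M:
  silicon carbide: σ_y = 438.5 MPa, ρ = 3170 kg/m³, cost = 50.80 $/kg
  nickel superalloy: σ_y = 1014 MPa, ρ = 8580 kg/m³, cost = 57.40 $/kg
  brass: σ_y = 277.2 MPa, ρ = 8550 kg/m³, cost = 7.900 $/kg
  low-carbon steel: σ_y = 332.0 MPa, ρ = 7810 kg/m³, cost = 0.6173 $/kg
  CFRP laminate: σ_y = 958.4 MPa, ρ = 1566 kg/m³, cost = 50.71 $/kg
  low-carbon steel: M = 68.9 kN·m per $
  CFRP laminate: M = 12.1 kN·m per $
  brass: M = 4.10 kN·m per $
  silicon carbide: M = 2.72 kN·m per $
  nickel superalloy: M = 2.06 kN·m per $
Low-carbon steel has the largest M.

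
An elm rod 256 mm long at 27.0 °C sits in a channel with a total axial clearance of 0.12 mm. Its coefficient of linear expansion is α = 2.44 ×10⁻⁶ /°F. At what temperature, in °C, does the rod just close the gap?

134 °C

α = 2.44×10⁻⁶/°F × 9/5 = 4.39×10⁻⁶/K.
α·L₀·ΔT = 0.12 mm ⇒ ΔT = 0.12 / (4.39×10⁻⁶ × 256.0) = 106.7 K.
T = 27.0 + 106.7 = 133.7 °C.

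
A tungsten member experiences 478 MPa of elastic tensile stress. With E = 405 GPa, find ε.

ε = σ/E = 478 / 405000 = 1.18×10⁻³.

1.18×10⁻³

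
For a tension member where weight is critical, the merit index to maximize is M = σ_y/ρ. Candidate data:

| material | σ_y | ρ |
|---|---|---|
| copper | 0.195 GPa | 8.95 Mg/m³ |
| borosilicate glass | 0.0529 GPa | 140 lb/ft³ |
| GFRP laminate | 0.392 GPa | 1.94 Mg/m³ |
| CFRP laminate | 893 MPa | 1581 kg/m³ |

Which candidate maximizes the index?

After converting to SI:
  copper: σ_y = 195.0 MPa, ρ = 8950 kg/m³
  borosilicate glass: σ_y = 52.90 MPa, ρ = 2243 kg/m³
  GFRP laminate: σ_y = 392.0 MPa, ρ = 1940 kg/m³
  CFRP laminate: σ_y = 893.0 MPa, ρ = 1581 kg/m³
  CFRP laminate: M = 565 kN·m/kg
  GFRP laminate: M = 202 kN·m/kg
  borosilicate glass: M = 23.6 kN·m/kg
  copper: M = 21.8 kN·m/kg
Highest index: CFRP laminate.

CFRP laminate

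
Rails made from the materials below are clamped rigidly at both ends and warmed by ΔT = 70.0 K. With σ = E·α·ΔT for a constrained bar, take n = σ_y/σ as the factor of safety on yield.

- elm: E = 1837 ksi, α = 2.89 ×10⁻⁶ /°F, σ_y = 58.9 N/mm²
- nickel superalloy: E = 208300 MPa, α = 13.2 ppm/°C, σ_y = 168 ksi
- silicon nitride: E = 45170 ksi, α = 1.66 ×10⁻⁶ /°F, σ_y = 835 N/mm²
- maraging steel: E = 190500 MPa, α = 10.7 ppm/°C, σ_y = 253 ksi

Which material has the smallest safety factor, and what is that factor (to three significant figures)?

Converting E to GPa, α to ×10⁻⁶/K, σ_y to MPa, then σ and n for each:
  elm: E = 12.67, α = 5.20, σ_y = 58.90 → σ = 4.61 MPa, n = 12.8
  nickel superalloy: E = 208.3, α = 13.2, σ_y = 1158 → σ = 192 MPa, n = 6.02
  silicon nitride: E = 311.4, α = 2.99, σ_y = 835.0 → σ = 65.1 MPa, n = 12.8
  maraging steel: E = 190.5, α = 10.7, σ_y = 1744 → σ = 143 MPa, n = 12.2
Smallest n: nickel superalloy with n = 6.02.

nickel superalloy, n = 6.02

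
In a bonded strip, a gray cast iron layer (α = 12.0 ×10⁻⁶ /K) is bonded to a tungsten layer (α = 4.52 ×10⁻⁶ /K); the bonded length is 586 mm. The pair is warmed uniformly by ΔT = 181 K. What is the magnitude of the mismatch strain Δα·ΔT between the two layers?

1.35×10⁻³

Δα = |12.0 − 4.52|×10⁻⁶/K = 7.48×10⁻⁶/K.
Mismatch strain = Δα·ΔT = 7.48×10⁻⁶ × 181.0 = 1.35×10⁻³.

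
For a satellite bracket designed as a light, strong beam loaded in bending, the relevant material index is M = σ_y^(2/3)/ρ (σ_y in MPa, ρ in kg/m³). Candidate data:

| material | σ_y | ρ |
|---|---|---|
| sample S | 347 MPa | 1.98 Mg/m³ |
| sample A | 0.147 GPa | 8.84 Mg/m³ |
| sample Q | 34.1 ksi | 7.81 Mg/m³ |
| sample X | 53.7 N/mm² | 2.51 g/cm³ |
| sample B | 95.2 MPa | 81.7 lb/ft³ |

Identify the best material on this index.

sample S

Convert each candidate to consistent units, then evaluate M:
  sample S: σ_y = 347.0 MPa, ρ = 1980 kg/m³
  sample A: σ_y = 147.0 MPa, ρ = 8840 kg/m³
  sample Q: σ_y = 235.1 MPa, ρ = 7810 kg/m³
  sample X: σ_y = 53.70 MPa, ρ = 2510 kg/m³
  sample B: σ_y = 95.20 MPa, ρ = 1309 kg/m³
  sample S: M = 24.9×10⁻³
  sample B: M = 15.9×10⁻³
  sample X: M = 5.67×10⁻³
  sample Q: M = 4.88×10⁻³
  sample A: M = 3.15×10⁻³
Highest index: sample S.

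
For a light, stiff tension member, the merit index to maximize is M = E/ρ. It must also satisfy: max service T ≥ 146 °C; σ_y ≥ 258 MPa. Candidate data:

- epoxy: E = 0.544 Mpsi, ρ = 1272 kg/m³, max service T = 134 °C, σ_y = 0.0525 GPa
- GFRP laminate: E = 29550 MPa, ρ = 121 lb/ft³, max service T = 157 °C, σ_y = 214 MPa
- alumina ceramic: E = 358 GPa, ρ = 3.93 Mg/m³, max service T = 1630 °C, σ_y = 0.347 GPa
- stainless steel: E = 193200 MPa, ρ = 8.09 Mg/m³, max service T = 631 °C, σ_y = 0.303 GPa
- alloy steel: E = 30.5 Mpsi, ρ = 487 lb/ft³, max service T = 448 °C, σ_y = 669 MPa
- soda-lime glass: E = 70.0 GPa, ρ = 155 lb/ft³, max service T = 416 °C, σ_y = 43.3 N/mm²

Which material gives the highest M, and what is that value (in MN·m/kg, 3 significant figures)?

Screen on constraints: max service T ≥ 146 °C; σ_y ≥ 258 MPa. Survivors: alumina ceramic, stainless steel, alloy steel.
After converting to SI:
  alumina ceramic: E = 358.0 GPa, ρ = 3930 kg/m³
  stainless steel: E = 193.2 GPa, ρ = 8090 kg/m³
  alloy steel: E = 210.3 GPa, ρ = 7801 kg/m³
  alumina ceramic: M = 91.1 MN·m/kg
  alloy steel: M = 27.0 MN·m/kg
  stainless steel: M = 23.9 MN·m/kg
Alumina ceramic ranks first.

alumina ceramic, M = 91.1 MN·m/kg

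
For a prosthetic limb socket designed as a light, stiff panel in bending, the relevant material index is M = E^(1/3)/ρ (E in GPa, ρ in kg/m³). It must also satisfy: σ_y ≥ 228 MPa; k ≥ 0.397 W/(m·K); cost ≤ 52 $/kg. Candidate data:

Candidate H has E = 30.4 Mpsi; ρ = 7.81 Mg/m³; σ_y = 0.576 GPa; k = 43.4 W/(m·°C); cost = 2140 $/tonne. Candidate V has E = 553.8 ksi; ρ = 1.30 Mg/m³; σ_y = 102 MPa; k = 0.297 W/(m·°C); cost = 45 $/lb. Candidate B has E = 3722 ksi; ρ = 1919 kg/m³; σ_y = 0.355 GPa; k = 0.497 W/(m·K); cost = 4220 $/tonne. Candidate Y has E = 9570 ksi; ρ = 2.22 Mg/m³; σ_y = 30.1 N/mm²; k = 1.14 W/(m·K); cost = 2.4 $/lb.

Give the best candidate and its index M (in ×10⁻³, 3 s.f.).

Screen on constraints: σ_y ≥ 228 MPa; k ≥ 0.397 W/(m·K); cost ≤ 52 $/kg. Survivors: candidate H, candidate B.
Putting every candidate on a common basis:
  candidate H: E = 209.6 GPa, ρ = 7810 kg/m³
  candidate B: E = 25.66 GPa, ρ = 1919 kg/m³
  candidate B: M = 1.54×10⁻³
  candidate H: M = 0.761×10⁻³
Candidate B has the largest M.

candidate B, M = 1.54×10⁻³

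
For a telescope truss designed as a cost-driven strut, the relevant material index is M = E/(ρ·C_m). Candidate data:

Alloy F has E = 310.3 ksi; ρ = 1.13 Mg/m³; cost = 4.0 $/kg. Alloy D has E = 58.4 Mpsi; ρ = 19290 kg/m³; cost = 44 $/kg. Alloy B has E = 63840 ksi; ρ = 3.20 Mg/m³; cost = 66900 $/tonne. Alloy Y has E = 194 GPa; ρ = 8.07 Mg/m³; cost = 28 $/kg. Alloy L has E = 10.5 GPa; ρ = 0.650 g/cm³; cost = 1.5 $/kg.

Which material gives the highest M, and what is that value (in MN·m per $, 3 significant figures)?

In SI units:
  alloy F: E = 2.139 GPa, ρ = 1130 kg/m³, cost = 4.000 $/kg
  alloy D: E = 402.7 GPa, ρ = 19290 kg/m³, cost = 44.00 $/kg
  alloy B: E = 440.2 GPa, ρ = 3200 kg/m³, cost = 66.90 $/kg
  alloy Y: E = 194.0 GPa, ρ = 8070 kg/m³, cost = 28.00 $/kg
  alloy L: E = 10.50 GPa, ρ = 650.0 kg/m³, cost = 1.500 $/kg
  alloy L: M = 10.8 MN·m per $
  alloy B: M = 2.06 MN·m per $
  alloy Y: M = 0.859 MN·m per $
  alloy D: M = 0.474 MN·m per $
  alloy F: M = 0.473 MN·m per $
Alloy L has the largest M.

alloy L, M = 10.8 MN·m per $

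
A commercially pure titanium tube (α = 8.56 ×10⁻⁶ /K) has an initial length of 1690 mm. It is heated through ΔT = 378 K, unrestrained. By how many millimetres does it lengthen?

ΔL = α·L₀·ΔT = 8.56×10⁻⁶ × 1690 mm × 378.0 K = 5.47 mm.

5.47 mm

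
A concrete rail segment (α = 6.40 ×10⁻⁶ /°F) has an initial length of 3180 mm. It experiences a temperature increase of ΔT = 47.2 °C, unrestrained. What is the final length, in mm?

Convert α: 6.40×10⁻⁶/°F × (9/5) = 11.5×10⁻⁶/K.
ΔL = α·L₀·ΔT = 11.5×10⁻⁶ × 3180 mm × 47.20 K = 1.73 mm.
L = L₀ + ΔL = 3180 + 1.73 = 3181.7 mm.

3181.7 mm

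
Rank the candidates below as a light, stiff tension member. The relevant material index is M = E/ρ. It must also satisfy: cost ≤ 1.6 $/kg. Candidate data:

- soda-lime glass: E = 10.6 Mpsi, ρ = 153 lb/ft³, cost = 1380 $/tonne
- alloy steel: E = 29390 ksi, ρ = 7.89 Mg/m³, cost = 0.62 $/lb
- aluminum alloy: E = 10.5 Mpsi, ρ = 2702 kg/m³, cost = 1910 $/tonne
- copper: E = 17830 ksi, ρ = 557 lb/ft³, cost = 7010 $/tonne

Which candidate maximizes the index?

Screen on constraints: cost ≤ 1.6 $/kg. Survivors: soda-lime glass, alloy steel.
Normalizing units and computing the index:
  soda-lime glass: E = 73.08 GPa, ρ = 2451 kg/m³
  alloy steel: E = 202.6 GPa, ρ = 7890 kg/m³
  soda-lime glass: M = 29.8 MN·m/kg
  alloy steel: M = 25.7 MN·m/kg
The maximum is for soda-lime glass.

soda-lime glass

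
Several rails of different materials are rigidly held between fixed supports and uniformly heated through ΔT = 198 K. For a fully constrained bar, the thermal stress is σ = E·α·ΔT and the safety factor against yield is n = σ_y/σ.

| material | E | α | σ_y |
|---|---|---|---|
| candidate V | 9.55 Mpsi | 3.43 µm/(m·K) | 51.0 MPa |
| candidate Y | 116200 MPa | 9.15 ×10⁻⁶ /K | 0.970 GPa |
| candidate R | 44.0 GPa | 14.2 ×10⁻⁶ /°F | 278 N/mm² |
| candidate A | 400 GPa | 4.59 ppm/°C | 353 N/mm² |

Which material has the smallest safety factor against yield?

candidate A

In consistent units (E in GPa, α in ×10⁻⁶/K, σ_y in MPa):
  candidate V: E = 65.84, α = 3.43, σ_y = 51.00 → σ = 44.7 MPa, n = 1.14
  candidate Y: E = 116.2, α = 9.15, σ_y = 970.0 → σ = 211 MPa, n = 4.61
  candidate R: E = 44.00, α = 25.6, σ_y = 278.0 → σ = 223 MPa, n = 1.25
  candidate A: E = 400.0, α = 4.59, σ_y = 353.0 → σ = 364 MPa, n = 0.971
The minimum is candidate A at n = 0.971.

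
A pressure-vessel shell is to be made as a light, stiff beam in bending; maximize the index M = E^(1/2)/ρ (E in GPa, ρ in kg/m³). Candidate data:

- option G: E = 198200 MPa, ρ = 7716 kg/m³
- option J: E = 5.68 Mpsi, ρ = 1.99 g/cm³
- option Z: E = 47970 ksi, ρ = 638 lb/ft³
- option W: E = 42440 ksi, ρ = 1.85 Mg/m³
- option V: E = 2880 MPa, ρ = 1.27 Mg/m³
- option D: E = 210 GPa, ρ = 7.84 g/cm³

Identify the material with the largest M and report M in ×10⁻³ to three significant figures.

option W, M = 9.25×10⁻³

In SI units:
  option G: E = 198.2 GPa, ρ = 7716 kg/m³
  option J: E = 39.16 GPa, ρ = 1990 kg/m³
  option Z: E = 330.7 GPa, ρ = 10220 kg/m³
  option W: E = 292.6 GPa, ρ = 1850 kg/m³
  option V: E = 2.880 GPa, ρ = 1270 kg/m³
  option D: E = 210.0 GPa, ρ = 7840 kg/m³
  option W: M = 9.25×10⁻³
  option J: M = 3.14×10⁻³
  option D: M = 1.85×10⁻³
  option G: M = 1.82×10⁻³
  option Z: M = 1.78×10⁻³
  option V: M = 1.34×10⁻³
Option W has the largest M.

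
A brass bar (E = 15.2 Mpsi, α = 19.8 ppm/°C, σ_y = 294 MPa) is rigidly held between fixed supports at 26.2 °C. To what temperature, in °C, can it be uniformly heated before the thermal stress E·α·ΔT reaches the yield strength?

E = 15.2 Mpsi = 104.8 GPa.
E·α·ΔT = 294.0 MPa ⇒ ΔT = 294.0 / (104.8×10³ × 19.8×10⁻⁶) = 141.7 K.
T = 26.2 + 141.7 = 167.9 °C.

168 °C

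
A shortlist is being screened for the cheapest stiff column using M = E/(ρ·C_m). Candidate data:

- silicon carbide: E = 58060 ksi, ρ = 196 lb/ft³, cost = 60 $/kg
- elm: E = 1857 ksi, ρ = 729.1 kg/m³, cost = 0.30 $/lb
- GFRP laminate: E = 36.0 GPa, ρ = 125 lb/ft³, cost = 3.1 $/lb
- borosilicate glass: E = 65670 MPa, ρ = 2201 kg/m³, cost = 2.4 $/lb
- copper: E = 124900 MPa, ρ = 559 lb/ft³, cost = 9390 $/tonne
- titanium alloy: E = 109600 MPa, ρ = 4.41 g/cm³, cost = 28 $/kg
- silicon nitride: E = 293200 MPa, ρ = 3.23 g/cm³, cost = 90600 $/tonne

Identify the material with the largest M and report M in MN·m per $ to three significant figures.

In SI units:
  silicon carbide: E = 400.3 GPa, ρ = 3140 kg/m³, cost = 60.00 $/kg
  elm: E = 12.80 GPa, ρ = 729.1 kg/m³, cost = 0.6614 $/kg
  GFRP laminate: E = 36.00 GPa, ρ = 2002 kg/m³, cost = 6.834 $/kg
  borosilicate glass: E = 65.67 GPa, ρ = 2201 kg/m³, cost = 5.291 $/kg
  copper: E = 124.9 GPa, ρ = 8954 kg/m³, cost = 9.390 $/kg
  titanium alloy: E = 109.6 GPa, ρ = 4410 kg/m³, cost = 28.00 $/kg
  silicon nitride: E = 293.2 GPa, ρ = 3230 kg/m³, cost = 90.60 $/kg
  elm: M = 26.6 MN·m per $
  borosilicate glass: M = 5.64 MN·m per $
  GFRP laminate: M = 2.63 MN·m per $
  silicon carbide: M = 2.13 MN·m per $
  copper: M = 1.49 MN·m per $
  silicon nitride: M = 1.00 MN·m per $
  titanium alloy: M = 0.888 MN·m per $
Elm ranks first.

elm, M = 26.6 MN·m per $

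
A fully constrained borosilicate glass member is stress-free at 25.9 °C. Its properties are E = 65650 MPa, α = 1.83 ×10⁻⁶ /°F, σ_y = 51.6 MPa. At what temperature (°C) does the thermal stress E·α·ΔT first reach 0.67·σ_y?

186 °C

E = 65650 MPa = 65.65 GPa.
α = 1.83×10⁻⁶/°F × 9/5 = 3.29×10⁻⁶/K.
E·α·ΔT = 34.57 MPa ⇒ ΔT = 34.57 / (65.65×10³ × 3.29×10⁻⁶) = 159.9 K.
T = 25.9 + 159.9 = 185.8 °C.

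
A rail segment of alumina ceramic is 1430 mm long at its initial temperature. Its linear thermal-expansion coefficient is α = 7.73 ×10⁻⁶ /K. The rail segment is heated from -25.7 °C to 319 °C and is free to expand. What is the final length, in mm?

1433.8 mm

ΔT = 319 − (-25.7) = 344.7 K.
ΔL = α·L₀·ΔT = 7.73×10⁻⁶ × 1430 mm × 344.7 K = 3.81 mm.
L = L₀ + ΔL = 1430 + 3.81 = 1433.8 mm.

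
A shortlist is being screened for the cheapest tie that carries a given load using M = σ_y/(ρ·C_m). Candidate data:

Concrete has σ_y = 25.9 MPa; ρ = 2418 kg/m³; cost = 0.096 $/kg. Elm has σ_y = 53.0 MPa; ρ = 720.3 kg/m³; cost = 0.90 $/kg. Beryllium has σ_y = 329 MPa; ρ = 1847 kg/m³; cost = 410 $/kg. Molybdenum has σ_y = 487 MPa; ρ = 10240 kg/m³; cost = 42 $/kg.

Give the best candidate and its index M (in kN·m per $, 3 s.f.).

concrete, M = 112 kN·m per $

Evaluate M for each candidate:
  concrete: M = 112 kN·m per $
  elm: M = 81.8 kN·m per $
  molybdenum: M = 1.13 kN·m per $
  beryllium: M = 0.434 kN·m per $
Concrete ranks first.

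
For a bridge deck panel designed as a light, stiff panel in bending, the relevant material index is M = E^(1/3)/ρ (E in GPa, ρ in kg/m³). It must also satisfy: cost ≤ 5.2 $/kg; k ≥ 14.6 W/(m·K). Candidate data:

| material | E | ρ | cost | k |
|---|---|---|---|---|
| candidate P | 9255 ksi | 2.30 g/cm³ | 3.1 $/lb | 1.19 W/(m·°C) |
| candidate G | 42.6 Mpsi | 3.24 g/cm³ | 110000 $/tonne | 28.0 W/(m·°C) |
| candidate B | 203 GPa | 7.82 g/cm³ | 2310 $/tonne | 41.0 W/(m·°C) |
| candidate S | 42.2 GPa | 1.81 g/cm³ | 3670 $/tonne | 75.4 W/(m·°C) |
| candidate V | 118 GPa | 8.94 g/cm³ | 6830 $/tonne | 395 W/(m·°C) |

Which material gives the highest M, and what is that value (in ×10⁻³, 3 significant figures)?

Screen on constraints: cost ≤ 5.2 $/kg; k ≥ 14.6 W/(m·K). Survivors: candidate B, candidate S.
Normalizing units and computing the index:
  candidate B: E = 203.0 GPa, ρ = 7820 kg/m³
  candidate S: E = 42.20 GPa, ρ = 1810 kg/m³
  candidate S: M = 1.92×10⁻³
  candidate B: M = 0.752×10⁻³
The maximum is for candidate S.

candidate S, M = 1.92×10⁻³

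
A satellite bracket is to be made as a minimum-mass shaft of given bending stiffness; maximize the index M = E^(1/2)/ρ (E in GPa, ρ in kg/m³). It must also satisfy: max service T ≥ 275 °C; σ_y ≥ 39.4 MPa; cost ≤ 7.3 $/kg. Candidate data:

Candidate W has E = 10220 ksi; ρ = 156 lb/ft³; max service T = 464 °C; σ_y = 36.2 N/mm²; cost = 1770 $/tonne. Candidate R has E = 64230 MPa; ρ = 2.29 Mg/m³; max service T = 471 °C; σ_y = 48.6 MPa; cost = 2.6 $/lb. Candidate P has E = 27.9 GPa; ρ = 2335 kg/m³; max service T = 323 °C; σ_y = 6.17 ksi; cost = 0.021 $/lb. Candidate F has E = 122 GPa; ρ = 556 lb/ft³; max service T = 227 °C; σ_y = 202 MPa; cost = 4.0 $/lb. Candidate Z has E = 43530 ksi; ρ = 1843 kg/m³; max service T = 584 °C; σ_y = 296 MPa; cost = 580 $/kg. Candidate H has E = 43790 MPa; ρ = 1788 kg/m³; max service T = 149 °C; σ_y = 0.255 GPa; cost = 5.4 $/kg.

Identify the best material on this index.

Screen on constraints: max service T ≥ 275 °C; σ_y ≥ 39.4 MPa; cost ≤ 7.3 $/kg. Survivors: candidate R, candidate P.
Normalizing units and computing the index:
  candidate R: E = 64.23 GPa, ρ = 2290 kg/m³
  candidate P: E = 27.90 GPa, ρ = 2335 kg/m³
  candidate R: M = 3.50×10⁻³
  candidate P: M = 2.26×10⁻³
Candidate R ranks first.

candidate R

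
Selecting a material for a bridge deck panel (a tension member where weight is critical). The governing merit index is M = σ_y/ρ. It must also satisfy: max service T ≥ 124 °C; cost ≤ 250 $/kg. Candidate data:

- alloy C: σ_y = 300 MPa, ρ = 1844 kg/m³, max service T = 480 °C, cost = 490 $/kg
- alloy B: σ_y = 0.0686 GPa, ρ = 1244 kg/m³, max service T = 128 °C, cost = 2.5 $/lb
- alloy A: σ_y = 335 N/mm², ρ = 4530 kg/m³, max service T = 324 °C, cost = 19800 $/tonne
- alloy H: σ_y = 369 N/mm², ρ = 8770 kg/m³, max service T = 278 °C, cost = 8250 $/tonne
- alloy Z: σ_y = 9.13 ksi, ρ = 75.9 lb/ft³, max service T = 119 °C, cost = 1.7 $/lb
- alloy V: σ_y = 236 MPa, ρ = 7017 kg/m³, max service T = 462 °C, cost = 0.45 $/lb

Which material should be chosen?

alloy A

Screen on constraints: max service T ≥ 124 °C; cost ≤ 250 $/kg. Survivors: alloy B, alloy A, alloy H, alloy V.
In SI units:
  alloy B: σ_y = 68.60 MPa, ρ = 1244 kg/m³
  alloy A: σ_y = 335.0 MPa, ρ = 4530 kg/m³
  alloy H: σ_y = 369.0 MPa, ρ = 8770 kg/m³
  alloy V: σ_y = 236.0 MPa, ρ = 7017 kg/m³
  alloy A: M = 74.0 kN·m/kg
  alloy B: M = 55.1 kN·m/kg
  alloy H: M = 42.1 kN·m/kg
  alloy V: M = 33.6 kN·m/kg
The maximum is for alloy A.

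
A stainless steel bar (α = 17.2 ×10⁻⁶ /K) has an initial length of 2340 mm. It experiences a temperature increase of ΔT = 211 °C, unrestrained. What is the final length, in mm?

ΔL = α·L₀·ΔT = 17.2×10⁻⁶ × 2340 mm × 211.0 K = 8.49 mm.
L = L₀ + ΔL = 2340 + 8.49 = 2348.5 mm.

2348.5 mm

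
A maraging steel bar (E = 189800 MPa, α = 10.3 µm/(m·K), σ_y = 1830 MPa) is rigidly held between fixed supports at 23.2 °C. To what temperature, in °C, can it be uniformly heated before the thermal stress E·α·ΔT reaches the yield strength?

959 °C

E = 189800 MPa = 189.8 GPa.
E·α·ΔT = 1830 MPa ⇒ ΔT = 1830 / (189.8×10³ × 10.3×10⁻⁶) = 936.1 K.
T = 23.2 + 936.1 = 959.3 °C.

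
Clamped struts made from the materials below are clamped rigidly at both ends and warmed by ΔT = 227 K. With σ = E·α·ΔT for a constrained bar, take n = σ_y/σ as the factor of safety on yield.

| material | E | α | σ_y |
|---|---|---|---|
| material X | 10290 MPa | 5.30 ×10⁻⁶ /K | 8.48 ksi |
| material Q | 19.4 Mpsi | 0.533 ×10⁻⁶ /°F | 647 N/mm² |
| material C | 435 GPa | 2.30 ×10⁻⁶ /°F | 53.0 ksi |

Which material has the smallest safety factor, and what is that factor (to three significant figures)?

material C, n = 0.894

In consistent units (E in GPa, α in ×10⁻⁶/K, σ_y in MPa):
  material X: E = 10.29, α = 5.30, σ_y = 58.47 → σ = 12.4 MPa, n = 4.72
  material Q: E = 133.8, α = 0.959, σ_y = 647.0 → σ = 29.1 MPa, n = 22.2
  material C: E = 435.0, α = 4.14, σ_y = 365.4 → σ = 409 MPa, n = 0.894
The minimum is material C at n = 0.894.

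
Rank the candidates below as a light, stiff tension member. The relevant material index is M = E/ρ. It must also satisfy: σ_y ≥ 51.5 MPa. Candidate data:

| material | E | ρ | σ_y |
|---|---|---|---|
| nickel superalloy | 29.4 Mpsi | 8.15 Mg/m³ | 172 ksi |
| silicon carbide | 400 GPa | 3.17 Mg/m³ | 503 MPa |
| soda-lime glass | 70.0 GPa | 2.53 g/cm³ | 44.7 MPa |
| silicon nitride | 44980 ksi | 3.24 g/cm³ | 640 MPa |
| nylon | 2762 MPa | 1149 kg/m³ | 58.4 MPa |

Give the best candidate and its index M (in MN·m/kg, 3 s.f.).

Screen on constraints: σ_y ≥ 51.5 MPa. Survivors: nickel superalloy, silicon carbide, silicon nitride, nylon.
Normalizing units and computing the index:
  nickel superalloy: E = 202.7 GPa, ρ = 8150 kg/m³
  silicon carbide: E = 400.0 GPa, ρ = 3170 kg/m³
  silicon nitride: E = 310.1 GPa, ρ = 3240 kg/m³
  nylon: E = 2.762 GPa, ρ = 1149 kg/m³
  silicon carbide: M = 126 MN·m/kg
  silicon nitride: M = 95.7 MN·m/kg
  nickel superalloy: M = 24.9 MN·m/kg
  nylon: M = 2.40 MN·m/kg
The maximum is for silicon carbide.

silicon carbide, M = 126 MN·m/kg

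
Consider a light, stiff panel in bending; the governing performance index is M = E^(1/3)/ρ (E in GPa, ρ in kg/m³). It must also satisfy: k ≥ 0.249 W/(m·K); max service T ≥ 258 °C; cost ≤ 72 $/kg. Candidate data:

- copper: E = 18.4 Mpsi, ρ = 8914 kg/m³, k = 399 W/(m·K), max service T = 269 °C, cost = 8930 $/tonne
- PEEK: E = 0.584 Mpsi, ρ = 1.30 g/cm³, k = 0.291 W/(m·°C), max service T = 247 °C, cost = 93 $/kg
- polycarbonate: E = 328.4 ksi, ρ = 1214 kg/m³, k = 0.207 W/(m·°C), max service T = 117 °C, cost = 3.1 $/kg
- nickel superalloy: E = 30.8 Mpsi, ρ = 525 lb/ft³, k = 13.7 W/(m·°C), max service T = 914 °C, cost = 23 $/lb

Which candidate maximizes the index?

Screen on constraints: k ≥ 0.249 W/(m·K); max service T ≥ 258 °C; cost ≤ 72 $/kg. Survivors: copper, nickel superalloy.
In SI units:
  copper: E = 126.9 GPa, ρ = 8914 kg/m³
  nickel superalloy: E = 212.4 GPa, ρ = 8410 kg/m³
  nickel superalloy: M = 0.709×10⁻³
  copper: M = 0.564×10⁻³
Nickel superalloy ranks first.

nickel superalloy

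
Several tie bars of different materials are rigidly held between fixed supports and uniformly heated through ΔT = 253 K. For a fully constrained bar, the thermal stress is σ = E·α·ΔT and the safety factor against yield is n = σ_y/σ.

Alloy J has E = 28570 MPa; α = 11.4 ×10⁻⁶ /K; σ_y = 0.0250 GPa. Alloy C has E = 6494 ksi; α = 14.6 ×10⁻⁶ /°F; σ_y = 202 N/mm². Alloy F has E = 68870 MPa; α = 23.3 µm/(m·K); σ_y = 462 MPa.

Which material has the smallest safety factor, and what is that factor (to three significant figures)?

In consistent units (E in GPa, α in ×10⁻⁶/K, σ_y in MPa):
  alloy J: E = 28.57, α = 11.4, σ_y = 25.00 → σ = 82.4 MPa, n = 0.303
  alloy C: E = 44.77, α = 26.3, σ_y = 202.0 → σ = 298 MPa, n = 0.679
  alloy F: E = 68.87, α = 23.3, σ_y = 462.0 → σ = 406 MPa, n = 1.14
The minimum is alloy J at n = 0.303.

alloy J, n = 0.303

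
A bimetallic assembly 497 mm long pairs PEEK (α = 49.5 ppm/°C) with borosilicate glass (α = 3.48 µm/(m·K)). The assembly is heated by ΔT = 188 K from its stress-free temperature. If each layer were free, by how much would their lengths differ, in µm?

4300 µm

Δα = |49.5 − 3.48|×10⁻⁶/K = 46.0×10⁻⁶/K.
ΔL_mismatch = Δα·L·ΔT = 46.0×10⁻⁶ × 497.0 mm × 188.0 K = 4300 µm.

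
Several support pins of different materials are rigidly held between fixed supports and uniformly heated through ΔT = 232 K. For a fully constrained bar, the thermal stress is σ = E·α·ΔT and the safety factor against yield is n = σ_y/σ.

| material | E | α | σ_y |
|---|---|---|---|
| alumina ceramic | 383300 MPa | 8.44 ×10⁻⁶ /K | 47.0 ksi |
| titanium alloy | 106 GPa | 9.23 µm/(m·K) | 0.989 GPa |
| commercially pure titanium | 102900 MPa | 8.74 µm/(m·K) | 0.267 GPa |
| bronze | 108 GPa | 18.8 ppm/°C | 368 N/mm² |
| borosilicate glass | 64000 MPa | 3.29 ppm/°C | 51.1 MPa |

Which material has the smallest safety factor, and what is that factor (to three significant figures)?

alumina ceramic, n = 0.432

In consistent units (E in GPa, α in ×10⁻⁶/K, σ_y in MPa):
  alumina ceramic: E = 383.3, α = 8.44, σ_y = 324.1 → σ = 751 MPa, n = 0.432
  titanium alloy: E = 106.0, α = 9.23, σ_y = 989.0 → σ = 227 MPa, n = 4.36
  commercially pure titanium: E = 102.9, α = 8.74, σ_y = 267.0 → σ = 209 MPa, n = 1.28
  bronze: E = 108.0, α = 18.8, σ_y = 368.0 → σ = 471 MPa, n = 0.781
  borosilicate glass: E = 64.00, α = 3.29, σ_y = 51.10 → σ = 48.8 MPa, n = 1.05
Alumina ceramic has the lowest safety factor, n = 0.432.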